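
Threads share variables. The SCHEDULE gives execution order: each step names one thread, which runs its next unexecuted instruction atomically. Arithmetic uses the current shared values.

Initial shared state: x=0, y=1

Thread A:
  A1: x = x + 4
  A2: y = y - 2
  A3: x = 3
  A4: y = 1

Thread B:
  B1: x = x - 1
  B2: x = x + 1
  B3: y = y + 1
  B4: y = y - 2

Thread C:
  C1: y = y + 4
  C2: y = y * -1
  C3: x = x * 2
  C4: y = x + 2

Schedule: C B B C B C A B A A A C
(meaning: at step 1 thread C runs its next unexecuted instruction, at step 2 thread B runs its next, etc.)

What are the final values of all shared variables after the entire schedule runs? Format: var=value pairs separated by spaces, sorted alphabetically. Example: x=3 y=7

Answer: x=3 y=5

Derivation:
Step 1: thread C executes C1 (y = y + 4). Shared: x=0 y=5. PCs: A@0 B@0 C@1
Step 2: thread B executes B1 (x = x - 1). Shared: x=-1 y=5. PCs: A@0 B@1 C@1
Step 3: thread B executes B2 (x = x + 1). Shared: x=0 y=5. PCs: A@0 B@2 C@1
Step 4: thread C executes C2 (y = y * -1). Shared: x=0 y=-5. PCs: A@0 B@2 C@2
Step 5: thread B executes B3 (y = y + 1). Shared: x=0 y=-4. PCs: A@0 B@3 C@2
Step 6: thread C executes C3 (x = x * 2). Shared: x=0 y=-4. PCs: A@0 B@3 C@3
Step 7: thread A executes A1 (x = x + 4). Shared: x=4 y=-4. PCs: A@1 B@3 C@3
Step 8: thread B executes B4 (y = y - 2). Shared: x=4 y=-6. PCs: A@1 B@4 C@3
Step 9: thread A executes A2 (y = y - 2). Shared: x=4 y=-8. PCs: A@2 B@4 C@3
Step 10: thread A executes A3 (x = 3). Shared: x=3 y=-8. PCs: A@3 B@4 C@3
Step 11: thread A executes A4 (y = 1). Shared: x=3 y=1. PCs: A@4 B@4 C@3
Step 12: thread C executes C4 (y = x + 2). Shared: x=3 y=5. PCs: A@4 B@4 C@4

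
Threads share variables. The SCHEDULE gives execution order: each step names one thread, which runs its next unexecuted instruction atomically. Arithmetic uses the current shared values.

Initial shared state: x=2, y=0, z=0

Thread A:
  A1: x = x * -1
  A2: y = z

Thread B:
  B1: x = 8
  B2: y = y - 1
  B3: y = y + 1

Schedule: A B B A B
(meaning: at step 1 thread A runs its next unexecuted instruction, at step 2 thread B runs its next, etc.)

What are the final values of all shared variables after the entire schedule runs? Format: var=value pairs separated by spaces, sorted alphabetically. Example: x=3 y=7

Step 1: thread A executes A1 (x = x * -1). Shared: x=-2 y=0 z=0. PCs: A@1 B@0
Step 2: thread B executes B1 (x = 8). Shared: x=8 y=0 z=0. PCs: A@1 B@1
Step 3: thread B executes B2 (y = y - 1). Shared: x=8 y=-1 z=0. PCs: A@1 B@2
Step 4: thread A executes A2 (y = z). Shared: x=8 y=0 z=0. PCs: A@2 B@2
Step 5: thread B executes B3 (y = y + 1). Shared: x=8 y=1 z=0. PCs: A@2 B@3

Answer: x=8 y=1 z=0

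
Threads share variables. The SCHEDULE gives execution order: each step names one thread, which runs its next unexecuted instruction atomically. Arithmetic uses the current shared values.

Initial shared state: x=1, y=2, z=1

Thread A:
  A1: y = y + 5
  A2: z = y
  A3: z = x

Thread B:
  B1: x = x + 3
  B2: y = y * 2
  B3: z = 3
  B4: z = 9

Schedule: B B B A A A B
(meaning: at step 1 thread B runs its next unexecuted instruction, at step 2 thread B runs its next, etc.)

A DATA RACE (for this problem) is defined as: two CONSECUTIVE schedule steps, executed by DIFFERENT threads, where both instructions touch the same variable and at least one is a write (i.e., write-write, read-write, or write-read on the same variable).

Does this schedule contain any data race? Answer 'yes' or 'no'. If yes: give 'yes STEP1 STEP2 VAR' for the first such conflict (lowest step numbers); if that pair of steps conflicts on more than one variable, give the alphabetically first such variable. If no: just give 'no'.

Answer: yes 6 7 z

Derivation:
Steps 1,2: same thread (B). No race.
Steps 2,3: same thread (B). No race.
Steps 3,4: B(r=-,w=z) vs A(r=y,w=y). No conflict.
Steps 4,5: same thread (A). No race.
Steps 5,6: same thread (A). No race.
Steps 6,7: A(z = x) vs B(z = 9). RACE on z (W-W).
First conflict at steps 6,7.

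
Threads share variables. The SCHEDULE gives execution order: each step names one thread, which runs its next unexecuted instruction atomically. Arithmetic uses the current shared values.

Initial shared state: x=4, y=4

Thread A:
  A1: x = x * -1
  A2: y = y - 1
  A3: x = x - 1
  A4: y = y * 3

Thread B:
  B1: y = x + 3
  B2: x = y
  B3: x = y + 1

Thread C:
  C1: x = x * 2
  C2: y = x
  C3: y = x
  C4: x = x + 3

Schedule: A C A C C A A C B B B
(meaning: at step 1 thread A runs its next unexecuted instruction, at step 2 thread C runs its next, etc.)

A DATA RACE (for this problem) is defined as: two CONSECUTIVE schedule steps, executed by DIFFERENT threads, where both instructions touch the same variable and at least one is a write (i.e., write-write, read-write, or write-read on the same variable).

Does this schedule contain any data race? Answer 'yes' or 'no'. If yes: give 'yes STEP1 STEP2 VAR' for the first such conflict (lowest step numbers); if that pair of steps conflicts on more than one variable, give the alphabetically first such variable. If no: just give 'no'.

Steps 1,2: A(x = x * -1) vs C(x = x * 2). RACE on x (W-W).
Steps 2,3: C(r=x,w=x) vs A(r=y,w=y). No conflict.
Steps 3,4: A(y = y - 1) vs C(y = x). RACE on y (W-W).
Steps 4,5: same thread (C). No race.
Steps 5,6: C(y = x) vs A(x = x - 1). RACE on x (R-W).
Steps 6,7: same thread (A). No race.
Steps 7,8: A(r=y,w=y) vs C(r=x,w=x). No conflict.
Steps 8,9: C(x = x + 3) vs B(y = x + 3). RACE on x (W-R).
Steps 9,10: same thread (B). No race.
Steps 10,11: same thread (B). No race.
First conflict at steps 1,2.

Answer: yes 1 2 x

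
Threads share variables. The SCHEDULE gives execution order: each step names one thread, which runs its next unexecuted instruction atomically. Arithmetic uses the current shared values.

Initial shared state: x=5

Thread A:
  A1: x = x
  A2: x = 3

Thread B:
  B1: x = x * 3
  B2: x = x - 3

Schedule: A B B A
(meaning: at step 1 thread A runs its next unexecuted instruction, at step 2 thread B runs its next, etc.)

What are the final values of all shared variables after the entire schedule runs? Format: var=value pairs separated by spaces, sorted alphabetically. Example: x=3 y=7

Answer: x=3

Derivation:
Step 1: thread A executes A1 (x = x). Shared: x=5. PCs: A@1 B@0
Step 2: thread B executes B1 (x = x * 3). Shared: x=15. PCs: A@1 B@1
Step 3: thread B executes B2 (x = x - 3). Shared: x=12. PCs: A@1 B@2
Step 4: thread A executes A2 (x = 3). Shared: x=3. PCs: A@2 B@2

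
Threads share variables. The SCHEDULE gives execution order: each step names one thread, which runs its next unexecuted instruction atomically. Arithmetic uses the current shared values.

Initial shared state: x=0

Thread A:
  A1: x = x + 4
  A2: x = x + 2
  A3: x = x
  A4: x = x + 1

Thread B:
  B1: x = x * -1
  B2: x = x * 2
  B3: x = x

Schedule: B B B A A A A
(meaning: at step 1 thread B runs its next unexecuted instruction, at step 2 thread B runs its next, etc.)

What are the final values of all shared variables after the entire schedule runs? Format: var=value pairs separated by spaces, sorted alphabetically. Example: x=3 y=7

Step 1: thread B executes B1 (x = x * -1). Shared: x=0. PCs: A@0 B@1
Step 2: thread B executes B2 (x = x * 2). Shared: x=0. PCs: A@0 B@2
Step 3: thread B executes B3 (x = x). Shared: x=0. PCs: A@0 B@3
Step 4: thread A executes A1 (x = x + 4). Shared: x=4. PCs: A@1 B@3
Step 5: thread A executes A2 (x = x + 2). Shared: x=6. PCs: A@2 B@3
Step 6: thread A executes A3 (x = x). Shared: x=6. PCs: A@3 B@3
Step 7: thread A executes A4 (x = x + 1). Shared: x=7. PCs: A@4 B@3

Answer: x=7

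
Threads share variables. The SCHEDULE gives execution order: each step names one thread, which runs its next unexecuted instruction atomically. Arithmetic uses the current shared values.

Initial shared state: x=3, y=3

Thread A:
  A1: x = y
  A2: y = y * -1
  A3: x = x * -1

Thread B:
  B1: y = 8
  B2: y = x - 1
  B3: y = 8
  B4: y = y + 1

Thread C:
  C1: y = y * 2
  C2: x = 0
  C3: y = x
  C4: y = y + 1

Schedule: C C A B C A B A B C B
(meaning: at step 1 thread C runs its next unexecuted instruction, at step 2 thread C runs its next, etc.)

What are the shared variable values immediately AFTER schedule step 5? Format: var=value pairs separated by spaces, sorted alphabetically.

Step 1: thread C executes C1 (y = y * 2). Shared: x=3 y=6. PCs: A@0 B@0 C@1
Step 2: thread C executes C2 (x = 0). Shared: x=0 y=6. PCs: A@0 B@0 C@2
Step 3: thread A executes A1 (x = y). Shared: x=6 y=6. PCs: A@1 B@0 C@2
Step 4: thread B executes B1 (y = 8). Shared: x=6 y=8. PCs: A@1 B@1 C@2
Step 5: thread C executes C3 (y = x). Shared: x=6 y=6. PCs: A@1 B@1 C@3

Answer: x=6 y=6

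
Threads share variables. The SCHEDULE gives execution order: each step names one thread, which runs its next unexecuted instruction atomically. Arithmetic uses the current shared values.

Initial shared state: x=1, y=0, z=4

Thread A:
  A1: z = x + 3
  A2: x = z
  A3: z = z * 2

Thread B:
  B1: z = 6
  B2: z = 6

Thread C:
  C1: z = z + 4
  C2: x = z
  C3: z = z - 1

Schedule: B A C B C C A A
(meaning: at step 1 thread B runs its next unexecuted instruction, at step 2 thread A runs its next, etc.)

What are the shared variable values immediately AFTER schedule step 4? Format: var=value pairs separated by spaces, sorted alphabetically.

Answer: x=1 y=0 z=6

Derivation:
Step 1: thread B executes B1 (z = 6). Shared: x=1 y=0 z=6. PCs: A@0 B@1 C@0
Step 2: thread A executes A1 (z = x + 3). Shared: x=1 y=0 z=4. PCs: A@1 B@1 C@0
Step 3: thread C executes C1 (z = z + 4). Shared: x=1 y=0 z=8. PCs: A@1 B@1 C@1
Step 4: thread B executes B2 (z = 6). Shared: x=1 y=0 z=6. PCs: A@1 B@2 C@1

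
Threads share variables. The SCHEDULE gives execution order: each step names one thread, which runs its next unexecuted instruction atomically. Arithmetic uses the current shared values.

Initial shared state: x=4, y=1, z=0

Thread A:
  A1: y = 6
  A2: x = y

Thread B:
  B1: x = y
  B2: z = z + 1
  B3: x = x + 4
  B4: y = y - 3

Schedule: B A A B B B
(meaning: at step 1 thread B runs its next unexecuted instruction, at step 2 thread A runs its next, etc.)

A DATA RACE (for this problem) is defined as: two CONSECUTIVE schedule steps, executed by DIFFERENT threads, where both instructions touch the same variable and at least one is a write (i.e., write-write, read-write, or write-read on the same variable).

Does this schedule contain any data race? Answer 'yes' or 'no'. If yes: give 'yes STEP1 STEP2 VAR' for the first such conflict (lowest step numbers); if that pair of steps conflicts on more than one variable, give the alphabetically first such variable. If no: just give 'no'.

Answer: yes 1 2 y

Derivation:
Steps 1,2: B(x = y) vs A(y = 6). RACE on y (R-W).
Steps 2,3: same thread (A). No race.
Steps 3,4: A(r=y,w=x) vs B(r=z,w=z). No conflict.
Steps 4,5: same thread (B). No race.
Steps 5,6: same thread (B). No race.
First conflict at steps 1,2.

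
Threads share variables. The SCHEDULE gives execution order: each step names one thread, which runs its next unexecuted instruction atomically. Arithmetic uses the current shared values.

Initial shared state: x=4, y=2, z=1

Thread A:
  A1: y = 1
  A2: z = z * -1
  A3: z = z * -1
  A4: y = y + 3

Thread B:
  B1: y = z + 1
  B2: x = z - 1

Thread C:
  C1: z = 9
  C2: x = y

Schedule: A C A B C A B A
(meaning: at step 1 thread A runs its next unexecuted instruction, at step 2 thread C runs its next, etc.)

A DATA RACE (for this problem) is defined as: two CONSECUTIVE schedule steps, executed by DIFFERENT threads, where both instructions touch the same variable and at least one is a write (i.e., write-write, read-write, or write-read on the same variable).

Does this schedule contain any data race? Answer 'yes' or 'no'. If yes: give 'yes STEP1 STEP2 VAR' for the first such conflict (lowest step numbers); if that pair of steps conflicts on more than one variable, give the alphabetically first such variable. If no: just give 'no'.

Answer: yes 2 3 z

Derivation:
Steps 1,2: A(r=-,w=y) vs C(r=-,w=z). No conflict.
Steps 2,3: C(z = 9) vs A(z = z * -1). RACE on z (W-W).
Steps 3,4: A(z = z * -1) vs B(y = z + 1). RACE on z (W-R).
Steps 4,5: B(y = z + 1) vs C(x = y). RACE on y (W-R).
Steps 5,6: C(r=y,w=x) vs A(r=z,w=z). No conflict.
Steps 6,7: A(z = z * -1) vs B(x = z - 1). RACE on z (W-R).
Steps 7,8: B(r=z,w=x) vs A(r=y,w=y). No conflict.
First conflict at steps 2,3.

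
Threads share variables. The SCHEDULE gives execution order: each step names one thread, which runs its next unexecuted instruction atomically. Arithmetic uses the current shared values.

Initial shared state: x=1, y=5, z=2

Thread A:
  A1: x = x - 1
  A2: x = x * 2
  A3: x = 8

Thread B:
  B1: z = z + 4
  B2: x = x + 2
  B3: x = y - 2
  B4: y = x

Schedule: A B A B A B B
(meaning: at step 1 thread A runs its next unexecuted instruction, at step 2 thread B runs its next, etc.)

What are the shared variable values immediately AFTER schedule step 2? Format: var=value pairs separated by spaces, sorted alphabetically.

Answer: x=0 y=5 z=6

Derivation:
Step 1: thread A executes A1 (x = x - 1). Shared: x=0 y=5 z=2. PCs: A@1 B@0
Step 2: thread B executes B1 (z = z + 4). Shared: x=0 y=5 z=6. PCs: A@1 B@1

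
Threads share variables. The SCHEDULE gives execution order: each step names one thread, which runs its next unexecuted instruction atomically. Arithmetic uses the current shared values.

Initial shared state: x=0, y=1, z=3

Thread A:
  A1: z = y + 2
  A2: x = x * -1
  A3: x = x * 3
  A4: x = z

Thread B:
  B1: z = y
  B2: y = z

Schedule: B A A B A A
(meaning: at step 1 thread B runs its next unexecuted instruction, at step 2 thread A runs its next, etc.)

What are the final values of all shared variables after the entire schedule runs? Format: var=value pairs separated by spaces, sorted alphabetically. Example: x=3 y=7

Step 1: thread B executes B1 (z = y). Shared: x=0 y=1 z=1. PCs: A@0 B@1
Step 2: thread A executes A1 (z = y + 2). Shared: x=0 y=1 z=3. PCs: A@1 B@1
Step 3: thread A executes A2 (x = x * -1). Shared: x=0 y=1 z=3. PCs: A@2 B@1
Step 4: thread B executes B2 (y = z). Shared: x=0 y=3 z=3. PCs: A@2 B@2
Step 5: thread A executes A3 (x = x * 3). Shared: x=0 y=3 z=3. PCs: A@3 B@2
Step 6: thread A executes A4 (x = z). Shared: x=3 y=3 z=3. PCs: A@4 B@2

Answer: x=3 y=3 z=3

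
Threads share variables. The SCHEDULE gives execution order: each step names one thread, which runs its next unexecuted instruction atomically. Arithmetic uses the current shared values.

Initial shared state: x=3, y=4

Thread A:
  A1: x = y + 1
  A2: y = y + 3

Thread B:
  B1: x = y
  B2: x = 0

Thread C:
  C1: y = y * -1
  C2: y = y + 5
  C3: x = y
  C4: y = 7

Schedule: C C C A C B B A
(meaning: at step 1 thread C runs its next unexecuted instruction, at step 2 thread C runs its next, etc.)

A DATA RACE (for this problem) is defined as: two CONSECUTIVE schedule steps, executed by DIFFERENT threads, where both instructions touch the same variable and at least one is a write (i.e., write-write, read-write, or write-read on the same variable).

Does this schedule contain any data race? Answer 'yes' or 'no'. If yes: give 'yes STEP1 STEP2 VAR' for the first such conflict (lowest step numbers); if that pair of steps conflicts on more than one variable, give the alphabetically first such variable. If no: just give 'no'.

Steps 1,2: same thread (C). No race.
Steps 2,3: same thread (C). No race.
Steps 3,4: C(x = y) vs A(x = y + 1). RACE on x (W-W).
Steps 4,5: A(x = y + 1) vs C(y = 7). RACE on y (R-W).
Steps 5,6: C(y = 7) vs B(x = y). RACE on y (W-R).
Steps 6,7: same thread (B). No race.
Steps 7,8: B(r=-,w=x) vs A(r=y,w=y). No conflict.
First conflict at steps 3,4.

Answer: yes 3 4 x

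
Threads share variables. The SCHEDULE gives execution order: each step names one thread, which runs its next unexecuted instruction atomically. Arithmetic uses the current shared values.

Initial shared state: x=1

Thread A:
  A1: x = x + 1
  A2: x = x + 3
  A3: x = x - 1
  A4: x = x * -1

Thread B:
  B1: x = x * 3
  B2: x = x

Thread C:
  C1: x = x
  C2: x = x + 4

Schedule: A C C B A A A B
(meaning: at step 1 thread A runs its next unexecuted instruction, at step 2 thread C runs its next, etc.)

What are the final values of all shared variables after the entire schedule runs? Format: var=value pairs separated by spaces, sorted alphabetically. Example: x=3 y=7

Answer: x=-20

Derivation:
Step 1: thread A executes A1 (x = x + 1). Shared: x=2. PCs: A@1 B@0 C@0
Step 2: thread C executes C1 (x = x). Shared: x=2. PCs: A@1 B@0 C@1
Step 3: thread C executes C2 (x = x + 4). Shared: x=6. PCs: A@1 B@0 C@2
Step 4: thread B executes B1 (x = x * 3). Shared: x=18. PCs: A@1 B@1 C@2
Step 5: thread A executes A2 (x = x + 3). Shared: x=21. PCs: A@2 B@1 C@2
Step 6: thread A executes A3 (x = x - 1). Shared: x=20. PCs: A@3 B@1 C@2
Step 7: thread A executes A4 (x = x * -1). Shared: x=-20. PCs: A@4 B@1 C@2
Step 8: thread B executes B2 (x = x). Shared: x=-20. PCs: A@4 B@2 C@2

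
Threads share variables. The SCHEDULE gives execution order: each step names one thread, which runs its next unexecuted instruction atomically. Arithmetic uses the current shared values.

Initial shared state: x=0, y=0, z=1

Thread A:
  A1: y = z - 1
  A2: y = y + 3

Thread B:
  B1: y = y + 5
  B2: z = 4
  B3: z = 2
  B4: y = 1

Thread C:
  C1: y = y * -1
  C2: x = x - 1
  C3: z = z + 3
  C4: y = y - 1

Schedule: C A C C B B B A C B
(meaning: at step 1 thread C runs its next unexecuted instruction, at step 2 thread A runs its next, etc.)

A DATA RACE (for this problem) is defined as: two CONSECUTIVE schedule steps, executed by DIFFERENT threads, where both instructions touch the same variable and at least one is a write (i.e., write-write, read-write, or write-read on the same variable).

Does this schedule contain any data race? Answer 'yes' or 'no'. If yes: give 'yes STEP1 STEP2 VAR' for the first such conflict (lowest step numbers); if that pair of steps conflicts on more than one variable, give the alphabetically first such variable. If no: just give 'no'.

Steps 1,2: C(y = y * -1) vs A(y = z - 1). RACE on y (W-W).
Steps 2,3: A(r=z,w=y) vs C(r=x,w=x). No conflict.
Steps 3,4: same thread (C). No race.
Steps 4,5: C(r=z,w=z) vs B(r=y,w=y). No conflict.
Steps 5,6: same thread (B). No race.
Steps 6,7: same thread (B). No race.
Steps 7,8: B(r=-,w=z) vs A(r=y,w=y). No conflict.
Steps 8,9: A(y = y + 3) vs C(y = y - 1). RACE on y (W-W).
Steps 9,10: C(y = y - 1) vs B(y = 1). RACE on y (W-W).
First conflict at steps 1,2.

Answer: yes 1 2 y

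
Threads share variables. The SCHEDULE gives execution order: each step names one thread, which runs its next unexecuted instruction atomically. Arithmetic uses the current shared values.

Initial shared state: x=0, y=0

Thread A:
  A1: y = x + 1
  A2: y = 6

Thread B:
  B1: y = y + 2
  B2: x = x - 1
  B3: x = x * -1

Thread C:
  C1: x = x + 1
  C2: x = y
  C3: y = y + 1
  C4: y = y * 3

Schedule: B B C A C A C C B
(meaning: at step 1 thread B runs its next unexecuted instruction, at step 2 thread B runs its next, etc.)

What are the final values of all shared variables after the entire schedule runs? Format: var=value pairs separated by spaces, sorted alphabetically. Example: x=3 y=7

Step 1: thread B executes B1 (y = y + 2). Shared: x=0 y=2. PCs: A@0 B@1 C@0
Step 2: thread B executes B2 (x = x - 1). Shared: x=-1 y=2. PCs: A@0 B@2 C@0
Step 3: thread C executes C1 (x = x + 1). Shared: x=0 y=2. PCs: A@0 B@2 C@1
Step 4: thread A executes A1 (y = x + 1). Shared: x=0 y=1. PCs: A@1 B@2 C@1
Step 5: thread C executes C2 (x = y). Shared: x=1 y=1. PCs: A@1 B@2 C@2
Step 6: thread A executes A2 (y = 6). Shared: x=1 y=6. PCs: A@2 B@2 C@2
Step 7: thread C executes C3 (y = y + 1). Shared: x=1 y=7. PCs: A@2 B@2 C@3
Step 8: thread C executes C4 (y = y * 3). Shared: x=1 y=21. PCs: A@2 B@2 C@4
Step 9: thread B executes B3 (x = x * -1). Shared: x=-1 y=21. PCs: A@2 B@3 C@4

Answer: x=-1 y=21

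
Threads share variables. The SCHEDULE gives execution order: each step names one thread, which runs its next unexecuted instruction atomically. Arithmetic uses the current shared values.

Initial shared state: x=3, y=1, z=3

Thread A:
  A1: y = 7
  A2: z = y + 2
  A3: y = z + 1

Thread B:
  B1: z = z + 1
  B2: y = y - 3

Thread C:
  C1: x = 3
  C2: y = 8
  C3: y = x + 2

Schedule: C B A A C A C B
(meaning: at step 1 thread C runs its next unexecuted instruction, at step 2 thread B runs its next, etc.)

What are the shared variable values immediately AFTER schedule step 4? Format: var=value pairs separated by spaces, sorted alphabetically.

Answer: x=3 y=7 z=9

Derivation:
Step 1: thread C executes C1 (x = 3). Shared: x=3 y=1 z=3. PCs: A@0 B@0 C@1
Step 2: thread B executes B1 (z = z + 1). Shared: x=3 y=1 z=4. PCs: A@0 B@1 C@1
Step 3: thread A executes A1 (y = 7). Shared: x=3 y=7 z=4. PCs: A@1 B@1 C@1
Step 4: thread A executes A2 (z = y + 2). Shared: x=3 y=7 z=9. PCs: A@2 B@1 C@1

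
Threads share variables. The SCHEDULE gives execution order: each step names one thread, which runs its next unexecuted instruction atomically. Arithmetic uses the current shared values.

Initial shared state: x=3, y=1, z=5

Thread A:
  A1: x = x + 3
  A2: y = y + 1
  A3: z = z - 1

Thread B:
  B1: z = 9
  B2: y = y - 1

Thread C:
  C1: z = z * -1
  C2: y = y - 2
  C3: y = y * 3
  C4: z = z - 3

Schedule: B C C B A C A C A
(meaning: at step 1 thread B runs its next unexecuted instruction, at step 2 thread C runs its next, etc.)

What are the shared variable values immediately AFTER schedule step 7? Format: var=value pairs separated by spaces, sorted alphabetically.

Step 1: thread B executes B1 (z = 9). Shared: x=3 y=1 z=9. PCs: A@0 B@1 C@0
Step 2: thread C executes C1 (z = z * -1). Shared: x=3 y=1 z=-9. PCs: A@0 B@1 C@1
Step 3: thread C executes C2 (y = y - 2). Shared: x=3 y=-1 z=-9. PCs: A@0 B@1 C@2
Step 4: thread B executes B2 (y = y - 1). Shared: x=3 y=-2 z=-9. PCs: A@0 B@2 C@2
Step 5: thread A executes A1 (x = x + 3). Shared: x=6 y=-2 z=-9. PCs: A@1 B@2 C@2
Step 6: thread C executes C3 (y = y * 3). Shared: x=6 y=-6 z=-9. PCs: A@1 B@2 C@3
Step 7: thread A executes A2 (y = y + 1). Shared: x=6 y=-5 z=-9. PCs: A@2 B@2 C@3

Answer: x=6 y=-5 z=-9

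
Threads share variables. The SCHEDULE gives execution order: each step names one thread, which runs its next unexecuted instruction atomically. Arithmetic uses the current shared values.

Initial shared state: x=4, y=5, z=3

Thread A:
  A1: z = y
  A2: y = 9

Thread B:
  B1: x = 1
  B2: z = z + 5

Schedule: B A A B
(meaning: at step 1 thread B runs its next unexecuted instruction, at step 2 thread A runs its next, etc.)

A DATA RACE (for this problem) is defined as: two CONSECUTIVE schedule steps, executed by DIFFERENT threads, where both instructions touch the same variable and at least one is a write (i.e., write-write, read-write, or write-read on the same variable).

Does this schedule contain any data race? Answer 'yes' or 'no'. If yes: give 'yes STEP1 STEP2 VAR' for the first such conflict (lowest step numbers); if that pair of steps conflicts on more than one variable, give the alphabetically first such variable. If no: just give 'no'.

Answer: no

Derivation:
Steps 1,2: B(r=-,w=x) vs A(r=y,w=z). No conflict.
Steps 2,3: same thread (A). No race.
Steps 3,4: A(r=-,w=y) vs B(r=z,w=z). No conflict.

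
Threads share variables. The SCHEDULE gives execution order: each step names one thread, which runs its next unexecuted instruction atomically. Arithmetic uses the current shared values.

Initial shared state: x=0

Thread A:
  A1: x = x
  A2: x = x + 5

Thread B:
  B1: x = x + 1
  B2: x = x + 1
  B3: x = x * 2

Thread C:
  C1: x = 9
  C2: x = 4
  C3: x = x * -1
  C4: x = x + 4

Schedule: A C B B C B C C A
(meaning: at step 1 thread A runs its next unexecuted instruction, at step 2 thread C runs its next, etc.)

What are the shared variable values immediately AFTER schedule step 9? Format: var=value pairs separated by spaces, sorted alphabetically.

Answer: x=1

Derivation:
Step 1: thread A executes A1 (x = x). Shared: x=0. PCs: A@1 B@0 C@0
Step 2: thread C executes C1 (x = 9). Shared: x=9. PCs: A@1 B@0 C@1
Step 3: thread B executes B1 (x = x + 1). Shared: x=10. PCs: A@1 B@1 C@1
Step 4: thread B executes B2 (x = x + 1). Shared: x=11. PCs: A@1 B@2 C@1
Step 5: thread C executes C2 (x = 4). Shared: x=4. PCs: A@1 B@2 C@2
Step 6: thread B executes B3 (x = x * 2). Shared: x=8. PCs: A@1 B@3 C@2
Step 7: thread C executes C3 (x = x * -1). Shared: x=-8. PCs: A@1 B@3 C@3
Step 8: thread C executes C4 (x = x + 4). Shared: x=-4. PCs: A@1 B@3 C@4
Step 9: thread A executes A2 (x = x + 5). Shared: x=1. PCs: A@2 B@3 C@4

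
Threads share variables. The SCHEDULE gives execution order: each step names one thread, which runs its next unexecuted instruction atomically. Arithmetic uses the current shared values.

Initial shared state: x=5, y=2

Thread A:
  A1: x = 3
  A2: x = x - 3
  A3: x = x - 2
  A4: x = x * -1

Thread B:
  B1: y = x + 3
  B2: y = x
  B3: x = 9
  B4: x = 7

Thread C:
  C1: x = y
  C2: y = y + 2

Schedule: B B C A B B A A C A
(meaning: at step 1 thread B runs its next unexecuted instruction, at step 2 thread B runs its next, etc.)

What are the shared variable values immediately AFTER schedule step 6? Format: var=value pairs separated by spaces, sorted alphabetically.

Step 1: thread B executes B1 (y = x + 3). Shared: x=5 y=8. PCs: A@0 B@1 C@0
Step 2: thread B executes B2 (y = x). Shared: x=5 y=5. PCs: A@0 B@2 C@0
Step 3: thread C executes C1 (x = y). Shared: x=5 y=5. PCs: A@0 B@2 C@1
Step 4: thread A executes A1 (x = 3). Shared: x=3 y=5. PCs: A@1 B@2 C@1
Step 5: thread B executes B3 (x = 9). Shared: x=9 y=5. PCs: A@1 B@3 C@1
Step 6: thread B executes B4 (x = 7). Shared: x=7 y=5. PCs: A@1 B@4 C@1

Answer: x=7 y=5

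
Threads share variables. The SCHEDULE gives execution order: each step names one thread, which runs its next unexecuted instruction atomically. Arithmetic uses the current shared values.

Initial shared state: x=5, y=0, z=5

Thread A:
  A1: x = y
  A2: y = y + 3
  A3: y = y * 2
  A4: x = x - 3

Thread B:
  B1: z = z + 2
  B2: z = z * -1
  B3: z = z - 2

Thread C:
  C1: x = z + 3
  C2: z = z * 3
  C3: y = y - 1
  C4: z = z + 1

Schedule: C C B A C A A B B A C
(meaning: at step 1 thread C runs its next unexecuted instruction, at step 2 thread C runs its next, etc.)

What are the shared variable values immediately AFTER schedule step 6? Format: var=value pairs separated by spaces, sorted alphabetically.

Step 1: thread C executes C1 (x = z + 3). Shared: x=8 y=0 z=5. PCs: A@0 B@0 C@1
Step 2: thread C executes C2 (z = z * 3). Shared: x=8 y=0 z=15. PCs: A@0 B@0 C@2
Step 3: thread B executes B1 (z = z + 2). Shared: x=8 y=0 z=17. PCs: A@0 B@1 C@2
Step 4: thread A executes A1 (x = y). Shared: x=0 y=0 z=17. PCs: A@1 B@1 C@2
Step 5: thread C executes C3 (y = y - 1). Shared: x=0 y=-1 z=17. PCs: A@1 B@1 C@3
Step 6: thread A executes A2 (y = y + 3). Shared: x=0 y=2 z=17. PCs: A@2 B@1 C@3

Answer: x=0 y=2 z=17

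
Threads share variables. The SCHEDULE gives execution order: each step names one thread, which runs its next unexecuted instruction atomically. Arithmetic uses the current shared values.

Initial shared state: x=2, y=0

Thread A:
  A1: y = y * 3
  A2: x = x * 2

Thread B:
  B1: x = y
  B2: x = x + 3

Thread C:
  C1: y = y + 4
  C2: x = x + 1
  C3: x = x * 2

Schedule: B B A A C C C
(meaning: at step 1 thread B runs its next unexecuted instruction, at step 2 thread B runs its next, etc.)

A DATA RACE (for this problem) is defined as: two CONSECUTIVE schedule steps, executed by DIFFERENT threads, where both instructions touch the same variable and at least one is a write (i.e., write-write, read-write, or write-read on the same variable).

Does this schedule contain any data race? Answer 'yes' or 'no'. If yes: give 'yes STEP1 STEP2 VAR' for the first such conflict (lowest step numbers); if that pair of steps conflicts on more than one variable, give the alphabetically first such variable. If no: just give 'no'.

Answer: no

Derivation:
Steps 1,2: same thread (B). No race.
Steps 2,3: B(r=x,w=x) vs A(r=y,w=y). No conflict.
Steps 3,4: same thread (A). No race.
Steps 4,5: A(r=x,w=x) vs C(r=y,w=y). No conflict.
Steps 5,6: same thread (C). No race.
Steps 6,7: same thread (C). No race.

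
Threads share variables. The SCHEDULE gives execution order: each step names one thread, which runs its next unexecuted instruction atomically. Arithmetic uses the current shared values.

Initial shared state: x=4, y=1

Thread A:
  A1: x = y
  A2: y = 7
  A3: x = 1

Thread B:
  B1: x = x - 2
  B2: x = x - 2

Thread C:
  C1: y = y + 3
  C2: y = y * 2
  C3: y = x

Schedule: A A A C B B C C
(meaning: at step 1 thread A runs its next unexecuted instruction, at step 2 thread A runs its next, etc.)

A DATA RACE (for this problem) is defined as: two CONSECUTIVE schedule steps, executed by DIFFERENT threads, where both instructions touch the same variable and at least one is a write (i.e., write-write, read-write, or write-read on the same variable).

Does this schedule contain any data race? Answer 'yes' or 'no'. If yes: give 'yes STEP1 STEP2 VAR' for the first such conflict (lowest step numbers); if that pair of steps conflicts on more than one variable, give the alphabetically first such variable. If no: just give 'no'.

Steps 1,2: same thread (A). No race.
Steps 2,3: same thread (A). No race.
Steps 3,4: A(r=-,w=x) vs C(r=y,w=y). No conflict.
Steps 4,5: C(r=y,w=y) vs B(r=x,w=x). No conflict.
Steps 5,6: same thread (B). No race.
Steps 6,7: B(r=x,w=x) vs C(r=y,w=y). No conflict.
Steps 7,8: same thread (C). No race.

Answer: no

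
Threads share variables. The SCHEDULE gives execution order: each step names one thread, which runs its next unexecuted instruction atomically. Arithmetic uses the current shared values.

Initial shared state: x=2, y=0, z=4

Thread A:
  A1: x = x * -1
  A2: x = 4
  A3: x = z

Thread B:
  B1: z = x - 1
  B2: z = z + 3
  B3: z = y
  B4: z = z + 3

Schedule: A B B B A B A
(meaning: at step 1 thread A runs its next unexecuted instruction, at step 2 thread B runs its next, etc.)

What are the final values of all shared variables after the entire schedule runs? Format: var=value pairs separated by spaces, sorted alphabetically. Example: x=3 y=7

Step 1: thread A executes A1 (x = x * -1). Shared: x=-2 y=0 z=4. PCs: A@1 B@0
Step 2: thread B executes B1 (z = x - 1). Shared: x=-2 y=0 z=-3. PCs: A@1 B@1
Step 3: thread B executes B2 (z = z + 3). Shared: x=-2 y=0 z=0. PCs: A@1 B@2
Step 4: thread B executes B3 (z = y). Shared: x=-2 y=0 z=0. PCs: A@1 B@3
Step 5: thread A executes A2 (x = 4). Shared: x=4 y=0 z=0. PCs: A@2 B@3
Step 6: thread B executes B4 (z = z + 3). Shared: x=4 y=0 z=3. PCs: A@2 B@4
Step 7: thread A executes A3 (x = z). Shared: x=3 y=0 z=3. PCs: A@3 B@4

Answer: x=3 y=0 z=3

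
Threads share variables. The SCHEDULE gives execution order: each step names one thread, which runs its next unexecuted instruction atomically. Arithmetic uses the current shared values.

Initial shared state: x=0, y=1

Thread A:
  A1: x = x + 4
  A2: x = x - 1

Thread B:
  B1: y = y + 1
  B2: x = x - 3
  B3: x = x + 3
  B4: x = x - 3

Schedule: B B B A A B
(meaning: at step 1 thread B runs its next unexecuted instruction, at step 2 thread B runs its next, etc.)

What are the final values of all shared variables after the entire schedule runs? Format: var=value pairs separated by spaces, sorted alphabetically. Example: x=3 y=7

Step 1: thread B executes B1 (y = y + 1). Shared: x=0 y=2. PCs: A@0 B@1
Step 2: thread B executes B2 (x = x - 3). Shared: x=-3 y=2. PCs: A@0 B@2
Step 3: thread B executes B3 (x = x + 3). Shared: x=0 y=2. PCs: A@0 B@3
Step 4: thread A executes A1 (x = x + 4). Shared: x=4 y=2. PCs: A@1 B@3
Step 5: thread A executes A2 (x = x - 1). Shared: x=3 y=2. PCs: A@2 B@3
Step 6: thread B executes B4 (x = x - 3). Shared: x=0 y=2. PCs: A@2 B@4

Answer: x=0 y=2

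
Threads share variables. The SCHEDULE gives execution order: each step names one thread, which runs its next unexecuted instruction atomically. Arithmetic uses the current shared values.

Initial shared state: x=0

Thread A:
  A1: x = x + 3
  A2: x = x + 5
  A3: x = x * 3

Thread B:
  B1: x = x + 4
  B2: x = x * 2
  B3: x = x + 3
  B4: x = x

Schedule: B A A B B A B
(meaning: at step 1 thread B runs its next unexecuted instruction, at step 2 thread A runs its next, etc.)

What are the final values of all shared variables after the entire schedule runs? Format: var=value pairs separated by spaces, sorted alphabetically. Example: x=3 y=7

Step 1: thread B executes B1 (x = x + 4). Shared: x=4. PCs: A@0 B@1
Step 2: thread A executes A1 (x = x + 3). Shared: x=7. PCs: A@1 B@1
Step 3: thread A executes A2 (x = x + 5). Shared: x=12. PCs: A@2 B@1
Step 4: thread B executes B2 (x = x * 2). Shared: x=24. PCs: A@2 B@2
Step 5: thread B executes B3 (x = x + 3). Shared: x=27. PCs: A@2 B@3
Step 6: thread A executes A3 (x = x * 3). Shared: x=81. PCs: A@3 B@3
Step 7: thread B executes B4 (x = x). Shared: x=81. PCs: A@3 B@4

Answer: x=81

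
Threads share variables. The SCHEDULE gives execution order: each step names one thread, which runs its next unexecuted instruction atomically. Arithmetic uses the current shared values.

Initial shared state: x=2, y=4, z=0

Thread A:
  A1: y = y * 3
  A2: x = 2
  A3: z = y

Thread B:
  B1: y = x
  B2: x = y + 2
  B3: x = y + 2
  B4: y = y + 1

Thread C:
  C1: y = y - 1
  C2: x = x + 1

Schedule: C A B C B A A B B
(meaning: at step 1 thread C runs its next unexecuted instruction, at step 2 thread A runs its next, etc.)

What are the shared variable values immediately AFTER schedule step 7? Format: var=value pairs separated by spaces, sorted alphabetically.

Step 1: thread C executes C1 (y = y - 1). Shared: x=2 y=3 z=0. PCs: A@0 B@0 C@1
Step 2: thread A executes A1 (y = y * 3). Shared: x=2 y=9 z=0. PCs: A@1 B@0 C@1
Step 3: thread B executes B1 (y = x). Shared: x=2 y=2 z=0. PCs: A@1 B@1 C@1
Step 4: thread C executes C2 (x = x + 1). Shared: x=3 y=2 z=0. PCs: A@1 B@1 C@2
Step 5: thread B executes B2 (x = y + 2). Shared: x=4 y=2 z=0. PCs: A@1 B@2 C@2
Step 6: thread A executes A2 (x = 2). Shared: x=2 y=2 z=0. PCs: A@2 B@2 C@2
Step 7: thread A executes A3 (z = y). Shared: x=2 y=2 z=2. PCs: A@3 B@2 C@2

Answer: x=2 y=2 z=2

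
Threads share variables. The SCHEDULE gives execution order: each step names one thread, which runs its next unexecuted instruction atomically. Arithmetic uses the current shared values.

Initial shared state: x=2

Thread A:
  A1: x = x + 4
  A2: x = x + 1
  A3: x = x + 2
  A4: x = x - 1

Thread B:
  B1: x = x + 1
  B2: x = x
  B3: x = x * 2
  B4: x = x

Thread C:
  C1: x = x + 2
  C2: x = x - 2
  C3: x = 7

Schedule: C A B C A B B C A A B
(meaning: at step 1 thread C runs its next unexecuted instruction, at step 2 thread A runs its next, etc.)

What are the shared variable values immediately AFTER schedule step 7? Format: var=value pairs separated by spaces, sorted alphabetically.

Step 1: thread C executes C1 (x = x + 2). Shared: x=4. PCs: A@0 B@0 C@1
Step 2: thread A executes A1 (x = x + 4). Shared: x=8. PCs: A@1 B@0 C@1
Step 3: thread B executes B1 (x = x + 1). Shared: x=9. PCs: A@1 B@1 C@1
Step 4: thread C executes C2 (x = x - 2). Shared: x=7. PCs: A@1 B@1 C@2
Step 5: thread A executes A2 (x = x + 1). Shared: x=8. PCs: A@2 B@1 C@2
Step 6: thread B executes B2 (x = x). Shared: x=8. PCs: A@2 B@2 C@2
Step 7: thread B executes B3 (x = x * 2). Shared: x=16. PCs: A@2 B@3 C@2

Answer: x=16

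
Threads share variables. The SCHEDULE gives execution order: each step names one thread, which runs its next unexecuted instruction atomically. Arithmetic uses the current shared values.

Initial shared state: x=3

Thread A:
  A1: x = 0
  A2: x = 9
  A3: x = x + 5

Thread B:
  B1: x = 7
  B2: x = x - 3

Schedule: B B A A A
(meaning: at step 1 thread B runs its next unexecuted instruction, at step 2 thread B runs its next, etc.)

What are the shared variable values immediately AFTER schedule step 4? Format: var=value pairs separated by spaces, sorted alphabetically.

Step 1: thread B executes B1 (x = 7). Shared: x=7. PCs: A@0 B@1
Step 2: thread B executes B2 (x = x - 3). Shared: x=4. PCs: A@0 B@2
Step 3: thread A executes A1 (x = 0). Shared: x=0. PCs: A@1 B@2
Step 4: thread A executes A2 (x = 9). Shared: x=9. PCs: A@2 B@2

Answer: x=9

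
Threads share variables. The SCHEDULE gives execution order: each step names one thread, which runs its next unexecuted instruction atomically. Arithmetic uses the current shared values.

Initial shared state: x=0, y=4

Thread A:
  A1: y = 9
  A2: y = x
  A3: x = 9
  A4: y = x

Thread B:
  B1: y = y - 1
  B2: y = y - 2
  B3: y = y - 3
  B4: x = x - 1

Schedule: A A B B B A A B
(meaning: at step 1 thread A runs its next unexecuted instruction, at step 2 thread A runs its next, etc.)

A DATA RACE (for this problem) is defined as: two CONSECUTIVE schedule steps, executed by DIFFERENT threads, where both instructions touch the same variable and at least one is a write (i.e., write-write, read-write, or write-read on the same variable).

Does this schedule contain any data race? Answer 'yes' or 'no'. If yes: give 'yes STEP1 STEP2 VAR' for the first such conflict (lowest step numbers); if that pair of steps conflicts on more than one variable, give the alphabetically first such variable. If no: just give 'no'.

Answer: yes 2 3 y

Derivation:
Steps 1,2: same thread (A). No race.
Steps 2,3: A(y = x) vs B(y = y - 1). RACE on y (W-W).
Steps 3,4: same thread (B). No race.
Steps 4,5: same thread (B). No race.
Steps 5,6: B(r=y,w=y) vs A(r=-,w=x). No conflict.
Steps 6,7: same thread (A). No race.
Steps 7,8: A(y = x) vs B(x = x - 1). RACE on x (R-W).
First conflict at steps 2,3.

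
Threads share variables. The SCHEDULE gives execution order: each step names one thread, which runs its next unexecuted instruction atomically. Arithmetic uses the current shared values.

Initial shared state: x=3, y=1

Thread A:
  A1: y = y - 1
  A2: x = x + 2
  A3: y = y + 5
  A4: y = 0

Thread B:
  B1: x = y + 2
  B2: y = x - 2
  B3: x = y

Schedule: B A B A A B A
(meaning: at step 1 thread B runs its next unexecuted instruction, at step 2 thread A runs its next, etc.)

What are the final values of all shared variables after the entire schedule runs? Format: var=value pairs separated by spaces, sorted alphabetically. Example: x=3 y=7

Answer: x=6 y=0

Derivation:
Step 1: thread B executes B1 (x = y + 2). Shared: x=3 y=1. PCs: A@0 B@1
Step 2: thread A executes A1 (y = y - 1). Shared: x=3 y=0. PCs: A@1 B@1
Step 3: thread B executes B2 (y = x - 2). Shared: x=3 y=1. PCs: A@1 B@2
Step 4: thread A executes A2 (x = x + 2). Shared: x=5 y=1. PCs: A@2 B@2
Step 5: thread A executes A3 (y = y + 5). Shared: x=5 y=6. PCs: A@3 B@2
Step 6: thread B executes B3 (x = y). Shared: x=6 y=6. PCs: A@3 B@3
Step 7: thread A executes A4 (y = 0). Shared: x=6 y=0. PCs: A@4 B@3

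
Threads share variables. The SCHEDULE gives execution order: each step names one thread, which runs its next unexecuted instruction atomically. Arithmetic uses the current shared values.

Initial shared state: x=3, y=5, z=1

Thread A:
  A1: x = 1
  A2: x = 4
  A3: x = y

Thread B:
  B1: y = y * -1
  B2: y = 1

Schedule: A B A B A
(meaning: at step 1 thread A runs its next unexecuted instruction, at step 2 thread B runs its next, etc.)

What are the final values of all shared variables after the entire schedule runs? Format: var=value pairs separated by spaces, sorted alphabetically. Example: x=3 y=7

Answer: x=1 y=1 z=1

Derivation:
Step 1: thread A executes A1 (x = 1). Shared: x=1 y=5 z=1. PCs: A@1 B@0
Step 2: thread B executes B1 (y = y * -1). Shared: x=1 y=-5 z=1. PCs: A@1 B@1
Step 3: thread A executes A2 (x = 4). Shared: x=4 y=-5 z=1. PCs: A@2 B@1
Step 4: thread B executes B2 (y = 1). Shared: x=4 y=1 z=1. PCs: A@2 B@2
Step 5: thread A executes A3 (x = y). Shared: x=1 y=1 z=1. PCs: A@3 B@2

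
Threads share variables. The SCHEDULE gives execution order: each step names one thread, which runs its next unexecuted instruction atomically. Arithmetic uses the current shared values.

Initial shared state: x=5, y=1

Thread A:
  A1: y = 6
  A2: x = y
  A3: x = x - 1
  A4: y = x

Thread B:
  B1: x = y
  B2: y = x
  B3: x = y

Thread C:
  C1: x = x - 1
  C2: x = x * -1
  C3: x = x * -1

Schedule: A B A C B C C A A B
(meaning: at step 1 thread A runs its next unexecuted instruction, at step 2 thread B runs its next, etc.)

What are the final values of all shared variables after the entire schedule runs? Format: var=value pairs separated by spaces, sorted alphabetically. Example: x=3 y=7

Answer: x=4 y=4

Derivation:
Step 1: thread A executes A1 (y = 6). Shared: x=5 y=6. PCs: A@1 B@0 C@0
Step 2: thread B executes B1 (x = y). Shared: x=6 y=6. PCs: A@1 B@1 C@0
Step 3: thread A executes A2 (x = y). Shared: x=6 y=6. PCs: A@2 B@1 C@0
Step 4: thread C executes C1 (x = x - 1). Shared: x=5 y=6. PCs: A@2 B@1 C@1
Step 5: thread B executes B2 (y = x). Shared: x=5 y=5. PCs: A@2 B@2 C@1
Step 6: thread C executes C2 (x = x * -1). Shared: x=-5 y=5. PCs: A@2 B@2 C@2
Step 7: thread C executes C3 (x = x * -1). Shared: x=5 y=5. PCs: A@2 B@2 C@3
Step 8: thread A executes A3 (x = x - 1). Shared: x=4 y=5. PCs: A@3 B@2 C@3
Step 9: thread A executes A4 (y = x). Shared: x=4 y=4. PCs: A@4 B@2 C@3
Step 10: thread B executes B3 (x = y). Shared: x=4 y=4. PCs: A@4 B@3 C@3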